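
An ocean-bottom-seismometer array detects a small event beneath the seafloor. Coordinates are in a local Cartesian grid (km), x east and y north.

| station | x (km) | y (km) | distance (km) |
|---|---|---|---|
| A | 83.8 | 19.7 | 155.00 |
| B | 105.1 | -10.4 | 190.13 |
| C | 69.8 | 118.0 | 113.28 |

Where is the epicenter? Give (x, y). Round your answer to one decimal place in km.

Circle about each station: (x − 83.8)² + (y − 19.7)² = 155.00²; (x − 105.1)² + (y + 10.4)² = 190.13²; (x − 69.8)² + (y − 118.0)² = 113.28².
Subtracting the A equation from the B and C equations removes the quadratic terms:
42.6 x − 60.2 y = -8380.78
-28.0 x + 196.6 y = 22578.15
Solving the 2×2 system: x ≈ -43.1, y ≈ 108.7 km.
Check against A (with the unrounded x, y): √((x − 83.8)²+(y − 19.7)²) = 155.02 ≈ 155.00 km. ✓

x ≈ -43.1 km, y ≈ 108.7 km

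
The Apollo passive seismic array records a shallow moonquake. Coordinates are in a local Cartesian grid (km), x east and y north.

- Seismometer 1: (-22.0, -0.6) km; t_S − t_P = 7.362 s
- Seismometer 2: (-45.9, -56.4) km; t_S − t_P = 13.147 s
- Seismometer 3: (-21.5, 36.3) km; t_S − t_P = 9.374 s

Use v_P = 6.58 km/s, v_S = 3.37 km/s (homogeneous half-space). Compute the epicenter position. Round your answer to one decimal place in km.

(28.7, -4.6)

Distance from S−P lag: d = Δt · v_P v_S / (v_P − v_S) = Δt · (6.58·3.37)/(6.58−3.37) ≈ 6.9080·Δt.
So d_Seismometer 1 = 50.86, d_Seismometer 2 = 90.82, d_Seismometer 3 = 64.76 km.
Circle about each station: (x + 22.0)² + (y + 0.6)² = 50.86²; (x + 45.9)² + (y + 56.4)² = 90.82²; (x + 21.5)² + (y − 36.3)² = 64.76².
Subtracting the Seismometer 1 equation from the Seismometer 2 and Seismometer 3 equations removes the quadratic terms:
-47.8 x − 111.6 y = -858.12
1.0 x + 73.8 y = -311.54
Solving the 2×2 system: x ≈ 28.7, y ≈ -4.6 km.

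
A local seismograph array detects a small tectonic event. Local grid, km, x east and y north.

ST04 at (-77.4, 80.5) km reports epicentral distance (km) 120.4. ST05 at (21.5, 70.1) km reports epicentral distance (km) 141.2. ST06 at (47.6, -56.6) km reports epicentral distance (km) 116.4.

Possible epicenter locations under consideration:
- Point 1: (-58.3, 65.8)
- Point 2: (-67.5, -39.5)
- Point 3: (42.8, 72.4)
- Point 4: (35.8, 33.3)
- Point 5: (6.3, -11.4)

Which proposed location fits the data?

Point 2

For each candidate, compare |candidate − station| to the reported distance:
Point 1: residuals ST04 96.3, ST05 61.3, ST06 45.5 → max 96.3 km
Point 2: residuals ST04 0.0, ST05 0.0, ST06 0.0 → max 0.0 km
Point 3: residuals ST04 0.1, ST05 119.8, ST06 12.7 → max 119.8 km
Point 4: residuals ST04 2.2, ST05 101.7, ST06 25.7 → max 101.7 km
Point 5: residuals ST04 3.9, ST05 58.3, ST06 55.2 → max 58.3 km
Only Point 2 has all residuals ≈ 0.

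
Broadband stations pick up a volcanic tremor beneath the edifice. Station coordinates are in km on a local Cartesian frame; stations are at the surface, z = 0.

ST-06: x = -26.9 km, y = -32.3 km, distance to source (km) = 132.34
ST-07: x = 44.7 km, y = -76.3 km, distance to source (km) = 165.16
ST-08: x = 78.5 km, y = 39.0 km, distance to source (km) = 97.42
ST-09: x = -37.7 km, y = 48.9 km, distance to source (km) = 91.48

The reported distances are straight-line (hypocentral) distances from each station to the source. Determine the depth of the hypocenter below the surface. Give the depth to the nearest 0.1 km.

Each station gives a sphere (x−x_i)² + (y−y_i)² + z² = d_i² (stations at z=0).
Subtracting the ST-06 sphere from ST-07 and ST-08: z² cancels, leaving linear equations in x and y:
143.2 x − 88.0 y = -3711.07
210.8 x + 142.6 y = 13939.57
Solving: x ≈ 17.898, y ≈ 71.296 km (keep extra digits for the depth step; rounded: 17.9, 71.3).
Then from the ST-06 sphere: z² = 132.34² − (x + 26.9)² − (y + 32.3)² with x = 17.898, y = 71.296, so z ≈ 69.101 ≈ 69.1 km.

z ≈ 69.1 km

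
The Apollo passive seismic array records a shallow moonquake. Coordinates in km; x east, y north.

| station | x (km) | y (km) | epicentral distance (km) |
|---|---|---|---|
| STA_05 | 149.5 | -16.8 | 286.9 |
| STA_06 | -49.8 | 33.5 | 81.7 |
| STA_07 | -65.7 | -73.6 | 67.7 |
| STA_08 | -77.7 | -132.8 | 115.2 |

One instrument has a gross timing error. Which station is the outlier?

STA_05

Solve using three stations at a time. Using STA_06, STA_07, STA_08 (subtract circle equations pairwise → linear system) gives (x, y) ≈ (-110.0, -22.1).
Distances from that point to each station vs reported:
  STA_05: calculated 259.6 vs reported 286.9 → residual 27.3 km
  STA_06: calculated 81.9 vs reported 81.7 → residual 0.2 km
  STA_07: calculated 68.0 vs reported 67.7 → residual 0.3 km
  STA_08: calculated 115.4 vs reported 115.2 → residual 0.2 km
STA_06, STA_07, STA_08 are mutually consistent (residuals ≈ 0); STA_05 is off by 27.3 km.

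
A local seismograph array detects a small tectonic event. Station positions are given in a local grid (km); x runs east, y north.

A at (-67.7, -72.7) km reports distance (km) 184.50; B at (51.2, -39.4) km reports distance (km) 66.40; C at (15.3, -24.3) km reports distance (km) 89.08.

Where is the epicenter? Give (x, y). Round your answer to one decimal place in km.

Circle about each station: (x + 67.7)² + (y + 72.7)² = 184.50²; (x − 51.2)² + (y + 39.4)² = 66.40²; (x − 15.3)² + (y + 24.3)² = 89.08².
Subtracting pairs of circle equations eliminates x²+y² and gives linear equations (the radical axes):
237.8 x + 66.6 y = 23936.51
166.0 x + 96.8 y = 17061.00
Solving the 2×2 system: x ≈ 98.7, y ≈ 7.0 km.

(98.7, 7.0)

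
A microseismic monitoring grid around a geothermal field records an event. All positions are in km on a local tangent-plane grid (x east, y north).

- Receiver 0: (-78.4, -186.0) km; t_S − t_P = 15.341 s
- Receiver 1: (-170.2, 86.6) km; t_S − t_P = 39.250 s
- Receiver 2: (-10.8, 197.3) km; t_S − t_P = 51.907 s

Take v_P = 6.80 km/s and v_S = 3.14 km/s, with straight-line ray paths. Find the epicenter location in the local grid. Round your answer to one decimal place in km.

Distance from S−P lag: d = Δt · v_P v_S / (v_P − v_S) = Δt · (6.80·3.14)/(6.80−3.14) ≈ 5.8339·Δt.
So d_Receiver 0 = 89.50, d_Receiver 1 = 228.98, d_Receiver 2 = 302.82 km.
Circle about each station: (x + 78.4)² + (y + 186.0)² = 89.50²; (x + 170.2)² + (y − 86.6)² = 228.98²; (x + 10.8)² + (y − 197.3)² = 302.82².
Subtracting the Receiver 0 equation from the Receiver 1 and Receiver 2 equations removes the quadratic terms:
-183.6 x + 545.2 y = -48696.55
135.2 x + 766.6 y = -85388.33
Solving the 2×2 system: x ≈ -43.0, y ≈ -103.8 km.

x ≈ -43.0 km, y ≈ -103.8 km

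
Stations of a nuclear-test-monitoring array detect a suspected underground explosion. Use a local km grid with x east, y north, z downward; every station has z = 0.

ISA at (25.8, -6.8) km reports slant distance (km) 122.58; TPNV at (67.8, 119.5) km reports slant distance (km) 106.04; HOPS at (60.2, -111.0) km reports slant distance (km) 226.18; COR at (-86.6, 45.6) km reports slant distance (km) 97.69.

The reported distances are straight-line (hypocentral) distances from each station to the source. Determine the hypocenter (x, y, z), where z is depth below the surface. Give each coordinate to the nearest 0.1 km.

x ≈ -20.2 km, y ≈ 93.6 km, depth ≈ 53.2 km

Each station gives a sphere (x−x_i)² + (y−y_i)² + z² = d_i² (stations at z=0).
Subtracting the ISA sphere from TPNV and HOPS: z² cancels, leaving linear equations in x and y:
84.0 x + 252.6 y = 21946.58
68.8 x − 208.4 y = -20898.38
Solving: x ≈ -20.217, y ≈ 93.606 km (keep extra digits for the depth step; rounded: -20.2, 93.6).
Then from the ISA sphere: z² = 122.58² − (x − 25.8)² − (y + 6.8)² with x = -20.217, y = 93.606, so z ≈ 53.169 ≈ 53.2 km.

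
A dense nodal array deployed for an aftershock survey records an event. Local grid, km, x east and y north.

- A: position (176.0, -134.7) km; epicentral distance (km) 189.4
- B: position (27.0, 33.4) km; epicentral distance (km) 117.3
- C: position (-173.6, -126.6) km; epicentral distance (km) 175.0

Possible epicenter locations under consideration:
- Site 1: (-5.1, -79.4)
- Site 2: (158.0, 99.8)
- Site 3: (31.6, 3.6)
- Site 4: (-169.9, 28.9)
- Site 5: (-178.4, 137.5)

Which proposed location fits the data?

For each candidate, compare |candidate − station| to the reported distance:
Site 1: residuals A 0.0, B 0.0, C 0.0 → max 0.0 km
Site 2: residuals A 45.8, B 29.6, C 226.5 → max 226.5 km
Site 3: residuals A 10.5, B 87.1, C 68.0 → max 87.1 km
Site 4: residuals A 193.2, B 79.7, C 19.5 → max 193.2 km
Site 5: residuals A 257.5, B 113.0, C 89.1 → max 257.5 km
Only Site 1 has all residuals ≈ 0.

Site 1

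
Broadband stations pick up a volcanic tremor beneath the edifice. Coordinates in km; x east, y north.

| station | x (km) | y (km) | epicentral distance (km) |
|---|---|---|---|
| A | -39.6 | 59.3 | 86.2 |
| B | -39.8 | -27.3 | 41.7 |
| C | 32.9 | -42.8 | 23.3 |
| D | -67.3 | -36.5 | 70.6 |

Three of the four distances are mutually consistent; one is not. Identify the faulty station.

Solve using three stations at a time. Using A, B, D (subtract circle equations pairwise → linear system) gives (x, y) ≈ (0.5, -17.0).
Distances from that point to each station vs reported:
  A: calculated 86.1 vs reported 86.2 → residual 0.1 km
  B: calculated 41.6 vs reported 41.7 → residual 0.1 km
  C: calculated 41.5 vs reported 23.3 → residual 18.2 km
  D: calculated 70.5 vs reported 70.6 → residual 0.1 km
A, B, D are mutually consistent (residuals ≈ 0); C is off by 18.2 km.

C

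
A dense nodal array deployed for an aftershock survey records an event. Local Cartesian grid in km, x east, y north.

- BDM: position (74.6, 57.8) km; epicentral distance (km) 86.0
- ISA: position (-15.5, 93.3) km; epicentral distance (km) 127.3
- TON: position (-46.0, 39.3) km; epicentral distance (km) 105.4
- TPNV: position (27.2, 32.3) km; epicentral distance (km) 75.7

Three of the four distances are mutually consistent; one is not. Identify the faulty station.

TPNV

Solve using three stations at a time. Using BDM, ISA, TON (subtract circle equations pairwise → linear system) gives (x, y) ≈ (40.4, -21.1).
Distances from that point to each station vs reported:
  BDM: calculated 86.0 vs reported 86.0 → residual 0.0 km
  ISA: calculated 127.3 vs reported 127.3 → residual 0.0 km
  TON: calculated 105.4 vs reported 105.4 → residual 0.0 km
  TPNV: calculated 55.0 vs reported 75.7 → residual 20.7 km
BDM, ISA, TON are mutually consistent (residuals ≈ 0); TPNV is off by 20.7 km.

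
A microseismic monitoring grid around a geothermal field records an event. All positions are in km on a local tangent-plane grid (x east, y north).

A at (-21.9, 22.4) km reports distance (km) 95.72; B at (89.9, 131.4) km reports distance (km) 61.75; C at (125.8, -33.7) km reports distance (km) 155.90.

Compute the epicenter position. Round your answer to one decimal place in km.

39.3 km east, 96.0 km north

Circle about each station: (x + 21.9)² + (y − 22.4)² = 95.72²; (x − 89.9)² + (y − 131.4)² = 61.75²; (x − 125.8)² + (y + 33.7)² = 155.90².
Subtracting the A equation from the B and C equations removes the quadratic terms:
223.6 x + 218.0 y = 29715.86
295.4 x − 112.2 y = 837.47
Solving the 2×2 system: x ≈ 39.3, y ≈ 96.0 km.
Check against A (with the unrounded x, y): √((x + 21.9)²+(y − 22.4)²) = 95.72 ≈ 95.72 km. ✓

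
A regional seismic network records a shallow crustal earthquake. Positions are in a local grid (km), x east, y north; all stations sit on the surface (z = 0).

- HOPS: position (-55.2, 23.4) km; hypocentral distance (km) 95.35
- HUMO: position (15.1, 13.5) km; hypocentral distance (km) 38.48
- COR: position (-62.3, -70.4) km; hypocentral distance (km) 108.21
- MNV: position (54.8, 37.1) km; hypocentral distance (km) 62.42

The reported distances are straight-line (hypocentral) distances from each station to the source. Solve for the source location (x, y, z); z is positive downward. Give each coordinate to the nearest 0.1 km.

Each station gives a sphere (x−x_i)² + (y−y_i)² + z² = d_i² (stations at z=0).
Subtracting the HOPS sphere from HUMO and COR: z² cancels, leaving linear equations in x and y:
140.6 x − 19.8 y = 4426.57
-14.2 x − 187.6 y = 2625.07
Solving: x ≈ 29.202, y ≈ -16.203 km (keep extra digits for the depth step; rounded: 29.2, -16.2).
Then from the HOPS sphere: z² = 95.35² − (x + 55.2)² − (y − 23.4)² with x = 29.202, y = -16.203, so z ≈ 19.988 ≈ 20.0 km.
Check against MNV (with the unrounded solution): distance 62.42 ≈ 62.42 km. ✓

x ≈ 29.2 km, y ≈ -16.2 km, depth ≈ 20.0 km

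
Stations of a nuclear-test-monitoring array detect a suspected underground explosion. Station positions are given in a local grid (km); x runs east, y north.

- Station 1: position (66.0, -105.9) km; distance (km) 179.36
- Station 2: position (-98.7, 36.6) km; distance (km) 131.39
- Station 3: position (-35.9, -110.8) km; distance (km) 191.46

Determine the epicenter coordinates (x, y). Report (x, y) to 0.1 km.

28.5 km east, 69.5 km north

Circle about each station: (x − 66.0)² + (y + 105.9)² = 179.36²; (x + 98.7)² + (y − 36.6)² = 131.39²; (x + 35.9)² + (y + 110.8)² = 191.46².
Subtracting pairs of circle equations eliminates x²+y² and gives linear equations (the radical axes):
-329.4 x + 285.0 y = 10417.12
-203.8 x − 9.8 y = -6492.28
Solving the 2×2 system: x ≈ 28.5, y ≈ 69.5 km.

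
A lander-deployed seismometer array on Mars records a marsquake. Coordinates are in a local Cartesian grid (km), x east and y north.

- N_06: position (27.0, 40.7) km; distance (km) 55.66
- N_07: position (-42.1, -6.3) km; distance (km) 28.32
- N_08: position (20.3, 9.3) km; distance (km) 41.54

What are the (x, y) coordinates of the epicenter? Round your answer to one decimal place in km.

-21.1 km east, 12.7 km north

Circle about each station: (x − 27.0)² + (y − 40.7)² = 55.66²; (x + 42.1)² + (y + 6.3)² = 28.32²; (x − 20.3)² + (y − 9.3)² = 41.54².
Subtracting the N_06 equation from the N_07 and N_08 equations removes the quadratic terms:
-138.2 x − 94.0 y = 1722.62
-13.4 x − 62.8 y = -514.45
Solving the 2×2 system: x ≈ -21.1, y ≈ 12.7 km.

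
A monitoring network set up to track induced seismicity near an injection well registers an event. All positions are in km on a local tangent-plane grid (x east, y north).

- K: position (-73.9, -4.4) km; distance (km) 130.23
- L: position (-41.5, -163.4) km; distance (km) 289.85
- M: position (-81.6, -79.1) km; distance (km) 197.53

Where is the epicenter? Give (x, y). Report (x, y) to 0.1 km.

-133.1 km east, 111.6 km north

Circle about each station: (x + 73.9)² + (y + 4.4)² = 130.23²; (x + 41.5)² + (y + 163.4)² = 289.85²; (x + 81.6)² + (y + 79.1)² = 197.53².
Subtracting the K equation from the L and M equations removes the quadratic terms:
64.8 x − 318.0 y = -44111.93
-15.4 x − 149.4 y = -14623.45
Solving the 2×2 system: x ≈ -133.1, y ≈ 111.6 km.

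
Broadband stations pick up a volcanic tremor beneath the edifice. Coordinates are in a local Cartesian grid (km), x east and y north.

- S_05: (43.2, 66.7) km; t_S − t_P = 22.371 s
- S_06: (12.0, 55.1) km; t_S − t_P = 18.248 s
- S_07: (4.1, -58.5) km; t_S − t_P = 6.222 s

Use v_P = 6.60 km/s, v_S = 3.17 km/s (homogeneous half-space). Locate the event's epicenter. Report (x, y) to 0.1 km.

x ≈ -32.1 km, y ≈ -47.1 km

Distance from S−P lag: d = Δt · v_P v_S / (v_P − v_S) = Δt · (6.60·3.17)/(6.60−3.17) ≈ 6.0997·Δt.
So d_S_05 = 136.46, d_S_06 = 111.31, d_S_07 = 37.95 km.
Circle about each station: (x − 43.2)² + (y − 66.7)² = 136.46²; (x − 12.0)² + (y − 55.1)² = 111.31²; (x − 4.1)² + (y + 58.5)² = 37.95².
Subtracting the S_05 equation from the S_06 and S_07 equations removes the quadratic terms:
-62.4 x − 23.2 y = 3096.30
-78.2 x − 250.4 y = 14305.06
Solving the 2×2 system: x ≈ -32.1, y ≈ -47.1 km.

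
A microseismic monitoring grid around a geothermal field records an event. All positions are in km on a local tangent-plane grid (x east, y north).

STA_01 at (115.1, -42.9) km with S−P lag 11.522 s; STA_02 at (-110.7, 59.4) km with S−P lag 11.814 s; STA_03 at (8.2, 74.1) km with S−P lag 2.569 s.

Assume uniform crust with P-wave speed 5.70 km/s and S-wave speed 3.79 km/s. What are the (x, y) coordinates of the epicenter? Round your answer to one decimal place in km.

Distance from S−P lag: d = Δt · v_P v_S / (v_P − v_S) = Δt · (5.70·3.79)/(5.70−3.79) ≈ 11.3105·Δt.
So d_STA_01 = 130.32, d_STA_02 = 133.62, d_STA_03 = 29.06 km.
Circle about each station: (x − 115.1)² + (y + 42.9)² = 130.32²; (x + 110.7)² + (y − 59.4)² = 133.62²; (x − 8.2)² + (y − 74.1)² = 29.06².
Subtracting the STA_01 equation from the STA_02 and STA_03 equations removes the quadratic terms:
-451.6 x + 204.6 y = -176.57
-213.8 x + 234.0 y = 6608.45
Solving the 2×2 system: x ≈ 22.5, y ≈ 48.8 km.

x ≈ 22.5 km, y ≈ 48.8 km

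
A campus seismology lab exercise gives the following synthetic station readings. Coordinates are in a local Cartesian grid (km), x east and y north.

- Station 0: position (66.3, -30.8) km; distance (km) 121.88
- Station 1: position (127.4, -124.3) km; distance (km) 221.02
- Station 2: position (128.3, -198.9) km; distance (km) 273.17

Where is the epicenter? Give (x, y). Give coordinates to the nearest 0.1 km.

Circle about each station: (x − 66.3)² + (y + 30.8)² = 121.88²; (x − 127.4)² + (y + 124.3)² = 221.02²; (x − 128.3)² + (y + 198.9)² = 273.17².
Subtracting the Station 0 equation from the Station 1 and Station 2 equations removes the quadratic terms:
122.2 x − 187.0 y = -7658.19
124.0 x − 336.2 y = -9089.34
Solving the 2×2 system: x ≈ -48.9, y ≈ 9.0 km.
Check against Station 0 (with the unrounded x, y): √((x − 66.3)²+(y + 30.8)²) = 121.88 ≈ 121.88 km. ✓

(-48.9, 9.0)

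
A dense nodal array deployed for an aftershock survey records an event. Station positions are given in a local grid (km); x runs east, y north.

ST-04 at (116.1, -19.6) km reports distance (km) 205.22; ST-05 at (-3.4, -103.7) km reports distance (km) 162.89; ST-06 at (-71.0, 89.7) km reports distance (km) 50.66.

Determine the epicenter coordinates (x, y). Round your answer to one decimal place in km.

(-80.3, 39.9)

Circle about each station: (x − 116.1)² + (y + 19.6)² = 205.22²; (x + 3.4)² + (y + 103.7)² = 162.89²; (x + 71.0)² + (y − 89.7)² = 50.66².
Subtracting the ST-04 equation from the ST-05 and ST-06 equations removes the quadratic terms:
-239.0 x − 168.2 y = 12483.98
-374.2 x + 218.6 y = 38772.53
Solving the 2×2 system: x ≈ -80.3, y ≈ 39.9 km.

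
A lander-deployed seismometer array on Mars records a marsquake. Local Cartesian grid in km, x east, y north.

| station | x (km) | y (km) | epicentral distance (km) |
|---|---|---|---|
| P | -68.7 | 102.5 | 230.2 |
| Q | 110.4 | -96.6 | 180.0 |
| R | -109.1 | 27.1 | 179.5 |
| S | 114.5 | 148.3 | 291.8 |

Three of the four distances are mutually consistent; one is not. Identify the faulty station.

Solve using three stations at a time. Using P, R, S (subtract circle equations pairwise → linear system) gives (x, y) ≈ (-3.9, -118.5).
Distances from that point to each station vs reported:
  P: calculated 230.3 vs reported 230.2 → residual 0.1 km
  Q: calculated 116.4 vs reported 180.0 → residual 63.6 km
  R: calculated 179.6 vs reported 179.5 → residual 0.1 km
  S: calculated 291.9 vs reported 291.8 → residual 0.1 km
P, R, S are mutually consistent (residuals ≈ 0); Q is off by 63.6 km.

Q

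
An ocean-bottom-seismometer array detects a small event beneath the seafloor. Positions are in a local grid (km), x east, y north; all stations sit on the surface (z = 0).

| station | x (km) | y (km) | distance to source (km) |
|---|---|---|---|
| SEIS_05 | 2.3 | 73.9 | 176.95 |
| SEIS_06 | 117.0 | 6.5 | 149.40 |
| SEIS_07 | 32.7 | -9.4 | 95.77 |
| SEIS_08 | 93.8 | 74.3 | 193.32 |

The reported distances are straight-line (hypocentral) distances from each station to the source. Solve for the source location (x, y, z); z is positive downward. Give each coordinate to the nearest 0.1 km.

(15.7, -101.3, 20.9)

Each station gives a sphere (x−x_i)² + (y−y_i)² + z² = d_i² (stations at z=0).
Subtracting the SEIS_05 sphere from SEIS_06 and SEIS_07: z² cancels, leaving linear equations in x and y:
229.4 x − 134.8 y = 17255.69
60.8 x − 166.6 y = 17830.56
Solving: x ≈ 15.696, y ≈ -101.298 km (keep extra digits for the depth step; rounded: 15.7, -101.3).
Then from the SEIS_05 sphere: z² = 176.95² − (x − 2.3)² − (y − 73.9)² with x = 15.696, y = -101.298, so z ≈ 20.917 ≈ 20.9 km.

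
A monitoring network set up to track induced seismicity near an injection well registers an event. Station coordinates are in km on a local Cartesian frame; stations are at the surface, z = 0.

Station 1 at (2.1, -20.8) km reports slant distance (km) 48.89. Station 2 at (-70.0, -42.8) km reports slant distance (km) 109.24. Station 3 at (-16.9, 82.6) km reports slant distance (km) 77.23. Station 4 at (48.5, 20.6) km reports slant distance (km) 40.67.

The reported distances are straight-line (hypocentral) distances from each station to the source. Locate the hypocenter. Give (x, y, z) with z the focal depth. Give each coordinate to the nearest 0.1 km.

Each station gives a sphere (x−x_i)² + (y−y_i)² + z² = d_i² (stations at z=0).
Subtracting the Station 1 sphere from Station 2 and Station 3: z² cancels, leaving linear equations in x and y:
-144.2 x − 44.0 y = -3248.36
-38.0 x + 206.8 y = 3097.08
Solving: x ≈ 17.004, y ≈ 18.101 km (keep extra digits for the depth step; rounded: 17.0, 18.1).
Then from the Station 1 sphere: z² = 48.89² − (x − 2.1)² − (y + 20.8)² with x = 17.004, y = 18.101, so z ≈ 25.589 ≈ 25.6 km.

x ≈ 17.0 km, y ≈ 18.1 km, depth ≈ 25.6 km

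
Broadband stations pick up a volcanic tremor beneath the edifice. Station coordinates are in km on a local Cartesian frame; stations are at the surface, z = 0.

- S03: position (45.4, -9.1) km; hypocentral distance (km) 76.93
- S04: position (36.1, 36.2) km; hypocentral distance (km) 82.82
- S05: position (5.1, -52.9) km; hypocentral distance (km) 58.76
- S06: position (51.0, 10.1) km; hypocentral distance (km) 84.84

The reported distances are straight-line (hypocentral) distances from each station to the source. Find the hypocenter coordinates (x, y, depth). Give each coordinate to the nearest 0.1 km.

x ≈ -27.3 km, y ≈ -10.8 km, depth ≈ 25.1 km

Each station gives a sphere (x−x_i)² + (y−y_i)² + z² = d_i² (stations at z=0).
Subtracting the S03 sphere from S04 and S05: z² cancels, leaving linear equations in x and y:
-18.6 x + 90.6 y = -471.25
-80.6 x − 87.6 y = 3145.94
Solving: x ≈ -27.289, y ≈ -10.804 km (keep extra digits for the depth step; rounded: -27.3, -10.8).
Then from the S03 sphere: z² = 76.93² − (x − 45.4)² − (y + 9.1)² with x = -27.289, y = -10.804, so z ≈ 25.132 ≈ 25.1 km.
Check against S06 (with the unrounded solution): distance 84.84 ≈ 84.84 km. ✓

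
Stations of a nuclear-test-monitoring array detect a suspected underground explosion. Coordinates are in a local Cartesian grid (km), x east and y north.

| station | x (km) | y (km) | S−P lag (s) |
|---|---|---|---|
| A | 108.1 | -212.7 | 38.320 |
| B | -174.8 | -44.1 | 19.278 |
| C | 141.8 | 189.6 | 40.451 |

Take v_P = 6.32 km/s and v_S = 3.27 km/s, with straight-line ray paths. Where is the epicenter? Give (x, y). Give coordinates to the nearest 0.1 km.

Distance from S−P lag: d = Δt · v_P v_S / (v_P − v_S) = Δt · (6.32·3.27)/(6.32−3.27) ≈ 6.7759·Δt.
So d_A = 259.65, d_B = 130.63, d_C = 274.09 km.
Circle about each station: (x − 108.1)² + (y + 212.7)² = 259.65²; (x + 174.8)² + (y + 44.1)² = 130.63²; (x − 141.8)² + (y − 189.6)² = 274.09².
Subtracting pairs of circle equations eliminates x²+y² and gives linear equations (the radical axes):
-565.8 x + 337.2 y = 25926.88
67.4 x + 804.6 y = -8578.71
Solving the 2×2 system: x ≈ -49.7, y ≈ -6.5 km.

x ≈ -49.7 km, y ≈ -6.5 km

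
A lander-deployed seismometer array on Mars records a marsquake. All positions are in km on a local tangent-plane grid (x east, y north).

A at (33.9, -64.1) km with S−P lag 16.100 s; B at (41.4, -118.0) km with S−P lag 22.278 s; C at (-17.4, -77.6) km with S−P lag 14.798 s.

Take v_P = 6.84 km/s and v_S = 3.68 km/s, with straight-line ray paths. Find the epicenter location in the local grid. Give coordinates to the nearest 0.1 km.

x ≈ -45.0 km, y ≈ 37.0 km

Distance from S−P lag: d = Δt · v_P v_S / (v_P − v_S) = Δt · (6.84·3.68)/(6.84−3.68) ≈ 7.9656·Δt.
So d_A = 128.25, d_B = 177.46, d_C = 117.87 km.
Circle about each station: (x − 33.9)² + (y + 64.1)² = 128.25²; (x − 41.4)² + (y + 118.0)² = 177.46²; (x + 17.4)² + (y + 77.6)² = 117.87².
Subtracting the A equation from the B and C equations removes the quadratic terms:
15.0 x − 107.8 y = -4664.05
-102.6 x − 27.0 y = 3621.23
Solving the 2×2 system: x ≈ -45.0, y ≈ 37.0 km.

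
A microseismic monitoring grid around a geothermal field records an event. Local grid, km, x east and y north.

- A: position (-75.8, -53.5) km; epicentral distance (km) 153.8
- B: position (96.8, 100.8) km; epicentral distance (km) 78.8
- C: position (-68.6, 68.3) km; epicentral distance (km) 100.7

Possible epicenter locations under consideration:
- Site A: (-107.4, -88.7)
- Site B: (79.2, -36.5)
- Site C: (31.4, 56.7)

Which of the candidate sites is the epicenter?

Site C

For each candidate, compare |candidate − station| to the reported distance:
Site A: residuals A 106.5, B 199.8, C 61.0 → max 199.8 km
Site B: residuals A 2.1, B 59.6, C 80.5 → max 80.5 km
Site C: residuals A 0.1, B 0.1, C 0.0 → max 0.1 km
Only Site C has all residuals ≈ 0.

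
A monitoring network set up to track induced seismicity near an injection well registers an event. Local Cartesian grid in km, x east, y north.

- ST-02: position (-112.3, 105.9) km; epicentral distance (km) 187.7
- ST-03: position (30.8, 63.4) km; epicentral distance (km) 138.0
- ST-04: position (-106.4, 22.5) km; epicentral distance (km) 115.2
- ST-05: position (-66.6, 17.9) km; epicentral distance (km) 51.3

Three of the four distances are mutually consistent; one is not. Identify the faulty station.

Solve using three stations at a time. Using ST-02, ST-03, ST-04 (subtract circle equations pairwise → linear system) gives (x, y) ≈ (-27.6, -61.7).
Distances from that point to each station vs reported:
  ST-02: calculated 187.7 vs reported 187.7 → residual 0.0 km
  ST-03: calculated 138.1 vs reported 138.0 → residual 0.1 km
  ST-04: calculated 115.3 vs reported 115.2 → residual 0.1 km
  ST-05: calculated 88.6 vs reported 51.3 → residual 37.3 km
ST-02, ST-03, ST-04 are mutually consistent (residuals ≈ 0); ST-05 is off by 37.3 km.

ST-05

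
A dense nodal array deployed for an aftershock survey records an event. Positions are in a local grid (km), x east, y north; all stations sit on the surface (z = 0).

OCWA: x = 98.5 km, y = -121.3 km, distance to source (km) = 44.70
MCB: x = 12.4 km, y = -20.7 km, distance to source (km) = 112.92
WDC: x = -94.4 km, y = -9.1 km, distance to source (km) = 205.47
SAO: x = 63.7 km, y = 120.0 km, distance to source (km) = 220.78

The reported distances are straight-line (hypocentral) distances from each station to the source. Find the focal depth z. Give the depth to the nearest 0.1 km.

Each station gives a sphere (x−x_i)² + (y−y_i)² + z² = d_i² (stations at z=0).
Subtracting the OCWA sphere from MCB and WDC: z² cancels, leaving linear equations in x and y:
-172.2 x + 201.2 y = -34586.53
-385.8 x + 224.4 y = -55641.60
Solving: x ≈ 88.090, y ≈ -96.508 km (keep extra digits for the depth step; rounded: 88.1, -96.5).
Then from the OCWA sphere: z² = 44.70² − (x − 98.5)² − (y + 121.3)² with x = 88.090, y = -96.508, so z ≈ 35.708 ≈ 35.7 km.

z ≈ 35.7 km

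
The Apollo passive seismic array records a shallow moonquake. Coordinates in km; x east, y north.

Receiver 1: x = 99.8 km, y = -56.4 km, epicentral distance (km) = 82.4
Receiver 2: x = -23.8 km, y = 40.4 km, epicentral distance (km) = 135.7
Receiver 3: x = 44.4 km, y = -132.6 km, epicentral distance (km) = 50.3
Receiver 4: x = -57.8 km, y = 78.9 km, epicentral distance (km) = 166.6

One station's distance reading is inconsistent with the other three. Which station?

Solve using three stations at a time. Using Receiver 1, Receiver 2, Receiver 3 (subtract circle equations pairwise → linear system) gives (x, y) ≈ (23.2, -86.9).
Distances from that point to each station vs reported:
  Receiver 1: calculated 82.4 vs reported 82.4 → residual 0.0 km
  Receiver 2: calculated 135.7 vs reported 135.7 → residual 0.0 km
  Receiver 3: calculated 50.4 vs reported 50.3 → residual 0.1 km
  Receiver 4: calculated 184.6 vs reported 166.6 → residual 18.0 km
Receiver 1, Receiver 2, Receiver 3 are mutually consistent (residuals ≈ 0); Receiver 4 is off by 18.0 km.

Receiver 4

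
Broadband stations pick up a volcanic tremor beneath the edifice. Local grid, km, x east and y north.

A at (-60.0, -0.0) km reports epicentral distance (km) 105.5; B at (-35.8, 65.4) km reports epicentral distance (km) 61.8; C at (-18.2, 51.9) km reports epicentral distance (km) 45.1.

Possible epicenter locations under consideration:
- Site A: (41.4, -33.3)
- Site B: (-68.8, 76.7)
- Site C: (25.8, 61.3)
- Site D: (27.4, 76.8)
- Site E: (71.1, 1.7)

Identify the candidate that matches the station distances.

Site C

For each candidate, compare |candidate − station| to the reported distance:
Site A: residuals A 1.2, B 63.5, C 58.9 → max 63.5 km
Site B: residuals A 28.3, B 26.9, C 11.3 → max 28.3 km
Site C: residuals A 0.1, B 0.1, C 0.1 → max 0.1 km
Site D: residuals A 10.8, B 2.4, C 6.9 → max 10.8 km
Site E: residuals A 25.6, B 62.6, C 57.3 → max 62.6 km
Only Site C has all residuals ≈ 0.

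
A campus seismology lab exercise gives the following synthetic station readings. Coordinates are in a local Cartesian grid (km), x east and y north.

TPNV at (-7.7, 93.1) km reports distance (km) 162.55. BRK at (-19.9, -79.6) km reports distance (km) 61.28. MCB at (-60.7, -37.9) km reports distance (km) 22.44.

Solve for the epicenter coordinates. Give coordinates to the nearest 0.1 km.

Circle about each station: (x + 7.7)² + (y − 93.1)² = 162.55²; (x + 19.9)² + (y + 79.6)² = 61.28²; (x + 60.7)² + (y + 37.9)² = 22.44².
Subtracting the TPNV equation from the BRK and MCB equations removes the quadratic terms:
-24.4 x − 345.4 y = 20672.53
-106.0 x − 262.0 y = 22312.95
Solving the 2×2 system: x ≈ -75.8, y ≈ -54.5 km.

(-75.8, -54.5)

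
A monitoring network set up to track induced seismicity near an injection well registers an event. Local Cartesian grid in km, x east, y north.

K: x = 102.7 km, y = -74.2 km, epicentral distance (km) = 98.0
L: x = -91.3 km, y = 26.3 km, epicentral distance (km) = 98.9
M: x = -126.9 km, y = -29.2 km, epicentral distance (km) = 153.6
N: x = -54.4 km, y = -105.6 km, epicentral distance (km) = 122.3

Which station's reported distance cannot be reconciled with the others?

L

Solve using three stations at a time. Using K, M, N (subtract circle equations pairwise → linear system) gives (x, y) ≈ (25.9, -13.3).
Distances from that point to each station vs reported:
  K: calculated 98.0 vs reported 98.0 → residual 0.0 km
  L: calculated 123.7 vs reported 98.9 → residual 24.8 km
  M: calculated 153.6 vs reported 153.6 → residual 0.0 km
  N: calculated 122.3 vs reported 122.3 → residual 0.0 km
K, M, N are mutually consistent (residuals ≈ 0); L is off by 24.8 km.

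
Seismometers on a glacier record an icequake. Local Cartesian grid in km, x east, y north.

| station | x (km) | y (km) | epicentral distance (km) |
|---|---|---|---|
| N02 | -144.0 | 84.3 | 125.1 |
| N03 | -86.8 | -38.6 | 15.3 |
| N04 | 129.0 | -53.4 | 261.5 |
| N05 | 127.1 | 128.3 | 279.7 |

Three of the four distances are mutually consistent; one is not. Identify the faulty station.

Solve using three stations at a time. Using N02, N03, N05 (subtract circle equations pairwise → linear system) gives (x, y) ≈ (-101.2, -33.3).
Distances from that point to each station vs reported:
  N02: calculated 125.1 vs reported 125.1 → residual 0.0 km
  N03: calculated 15.4 vs reported 15.3 → residual 0.1 km
  N04: calculated 231.1 vs reported 261.5 → residual 30.4 km
  N05: calculated 279.7 vs reported 279.7 → residual 0.0 km
N02, N03, N05 are mutually consistent (residuals ≈ 0); N04 is off by 30.4 km.

N04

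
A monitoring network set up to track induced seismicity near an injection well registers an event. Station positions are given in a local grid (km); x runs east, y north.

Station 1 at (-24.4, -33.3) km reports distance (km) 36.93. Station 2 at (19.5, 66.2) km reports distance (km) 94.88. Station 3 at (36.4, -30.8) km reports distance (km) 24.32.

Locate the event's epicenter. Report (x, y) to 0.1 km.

x ≈ 12.2 km, y ≈ -28.4 km

Circle about each station: (x + 24.4)² + (y + 33.3)² = 36.93²; (x − 19.5)² + (y − 66.2)² = 94.88²; (x − 36.4)² + (y + 30.8)² = 24.32².
Subtracting the Station 1 equation from the Station 2 and Station 3 equations removes the quadratic terms:
87.8 x + 199.0 y = -4579.95
121.6 x + 5.0 y = 1341.71
Solving the 2×2 system: x ≈ 12.2, y ≈ -28.4 km.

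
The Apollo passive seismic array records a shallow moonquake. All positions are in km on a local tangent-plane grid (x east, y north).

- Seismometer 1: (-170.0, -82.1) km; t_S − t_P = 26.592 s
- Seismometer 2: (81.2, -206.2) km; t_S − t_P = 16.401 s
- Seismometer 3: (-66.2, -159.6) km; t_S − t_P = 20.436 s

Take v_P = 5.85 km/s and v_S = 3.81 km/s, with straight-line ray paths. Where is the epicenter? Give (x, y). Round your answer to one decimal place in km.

x ≈ 115.9 km, y ≈ -30.4 km

Distance from S−P lag: d = Δt · v_P v_S / (v_P − v_S) = Δt · (5.85·3.81)/(5.85−3.81) ≈ 10.9257·Δt.
So d_Seismometer 1 = 290.54, d_Seismometer 2 = 179.19, d_Seismometer 3 = 223.28 km.
Circle about each station: (x + 170.0)² + (y + 82.1)² = 290.54²; (x − 81.2)² + (y + 206.2)² = 179.19²; (x + 66.2)² + (y + 159.6)² = 223.28².
Subtracting pairs of circle equations eliminates x²+y² and gives linear equations (the radical axes):
502.4 x − 248.2 y = 65775.91
207.6 x − 155.0 y = 28773.72
Solving the 2×2 system: x ≈ 115.9, y ≈ -30.4 km.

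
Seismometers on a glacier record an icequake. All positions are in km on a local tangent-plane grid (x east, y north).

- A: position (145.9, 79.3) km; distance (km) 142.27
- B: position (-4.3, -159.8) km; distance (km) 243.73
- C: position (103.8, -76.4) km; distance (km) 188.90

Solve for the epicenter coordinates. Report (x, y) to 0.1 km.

Circle about each station: (x − 145.9)² + (y − 79.3)² = 142.27²; (x + 4.3)² + (y + 159.8)² = 243.73²; (x − 103.8)² + (y + 76.4)² = 188.90².
Subtracting the A equation from the B and C equations removes the quadratic terms:
-300.4 x − 478.2 y = -41184.33
-84.2 x − 311.4 y = -26406.36
Solving the 2×2 system: x ≈ 3.7, y ≈ 83.8 km.
Check against A (with the unrounded x, y): √((x − 145.9)²+(y − 79.3)²) = 142.27 ≈ 142.27 km. ✓

3.7 km east, 83.8 km north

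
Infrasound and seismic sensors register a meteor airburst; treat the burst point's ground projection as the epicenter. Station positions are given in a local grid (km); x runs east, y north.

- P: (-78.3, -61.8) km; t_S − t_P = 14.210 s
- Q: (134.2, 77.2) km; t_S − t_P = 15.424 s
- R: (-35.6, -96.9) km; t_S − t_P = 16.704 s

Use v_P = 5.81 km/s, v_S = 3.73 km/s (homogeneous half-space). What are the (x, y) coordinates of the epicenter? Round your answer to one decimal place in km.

Distance from S−P lag: d = Δt · v_P v_S / (v_P − v_S) = Δt · (5.81·3.73)/(5.81−3.73) ≈ 10.4189·Δt.
So d_P = 148.05, d_Q = 160.70, d_R = 174.04 km.
Circle about each station: (x + 78.3)² + (y + 61.8)² = 148.05²; (x − 134.2)² + (y − 77.2)² = 160.70²; (x + 35.6)² + (y + 96.9)² = 174.04².
Subtracting pairs of circle equations eliminates x²+y² and gives linear equations (the radical axes):
425.0 x + 278.0 y = 10113.66
85.4 x − 70.2 y = -7664.28
Solving the 2×2 system: x ≈ -26.5, y ≈ 76.9 km.
Check against P (with the unrounded x, y): √((x + 78.3)²+(y + 61.8)²) = 148.07 ≈ 148.05 km. ✓

-26.5 km east, 76.9 km north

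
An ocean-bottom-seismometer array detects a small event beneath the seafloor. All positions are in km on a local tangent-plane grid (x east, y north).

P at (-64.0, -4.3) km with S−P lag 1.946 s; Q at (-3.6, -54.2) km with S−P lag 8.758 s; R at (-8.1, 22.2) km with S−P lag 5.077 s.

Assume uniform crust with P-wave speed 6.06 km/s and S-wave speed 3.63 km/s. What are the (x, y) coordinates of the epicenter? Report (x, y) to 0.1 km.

Distance from S−P lag: d = Δt · v_P v_S / (v_P − v_S) = Δt · (6.06·3.63)/(6.06−3.63) ≈ 9.0526·Δt.
So d_P = 17.62, d_Q = 79.28, d_R = 45.96 km.
Circle about each station: (x + 64.0)² + (y + 4.3)² = 17.62²; (x + 3.6)² + (y + 54.2)² = 79.28²; (x + 8.1)² + (y − 22.2)² = 45.96².
Subtracting the P equation from the Q and R equations removes the quadratic terms:
120.8 x − 99.8 y = -7138.74
111.8 x + 53.0 y = -5357.90
Solving the 2×2 system: x ≈ -52.0, y ≈ 8.6 km.
Check against P (with the unrounded x, y): √((x + 64.0)²+(y + 4.3)²) = 17.61 ≈ 17.62 km. ✓

(-52.0, 8.6)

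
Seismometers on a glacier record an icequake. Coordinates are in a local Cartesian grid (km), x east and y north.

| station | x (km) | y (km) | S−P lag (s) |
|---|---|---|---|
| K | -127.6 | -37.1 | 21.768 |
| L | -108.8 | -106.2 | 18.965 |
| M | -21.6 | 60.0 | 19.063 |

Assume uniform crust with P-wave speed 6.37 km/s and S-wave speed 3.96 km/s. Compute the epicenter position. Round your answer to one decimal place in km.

x ≈ 89.7 km, y ≈ -105.6 km

Distance from S−P lag: d = Δt · v_P v_S / (v_P − v_S) = Δt · (6.37·3.96)/(6.37−3.96) ≈ 10.4669·Δt.
So d_K = 227.84, d_L = 198.50, d_M = 199.53 km.
Circle about each station: (x + 127.6)² + (y + 37.1)² = 227.84²; (x + 108.8)² + (y + 106.2)² = 198.50²; (x + 21.6)² + (y − 60.0)² = 199.53².
Subtracting the K equation from the L and M equations removes the quadratic terms:
37.6 x − 138.2 y = 17966.53
212.0 x + 194.2 y = -1492.77
Solving the 2×2 system: x ≈ 89.7, y ≈ -105.6 km.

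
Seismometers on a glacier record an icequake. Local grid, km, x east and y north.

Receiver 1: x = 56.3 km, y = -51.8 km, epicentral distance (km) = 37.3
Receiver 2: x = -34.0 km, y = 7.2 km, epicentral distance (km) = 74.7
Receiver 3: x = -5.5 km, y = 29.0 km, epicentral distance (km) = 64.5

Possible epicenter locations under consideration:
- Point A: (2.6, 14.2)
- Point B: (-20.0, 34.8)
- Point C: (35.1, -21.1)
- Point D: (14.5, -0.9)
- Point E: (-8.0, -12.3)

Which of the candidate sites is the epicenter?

Point C

For each candidate, compare |candidate − station| to the reported distance:
Point A: residuals Receiver 1 47.8, Receiver 2 37.4, Receiver 3 47.6 → max 47.8 km
Point B: residuals Receiver 1 78.1, Receiver 2 43.8, Receiver 3 48.9 → max 78.1 km
Point C: residuals Receiver 1 0.0, Receiver 2 0.0, Receiver 3 0.0 → max 0.0 km
Point D: residuals Receiver 1 28.6, Receiver 2 25.5, Receiver 3 28.5 → max 28.6 km
Point E: residuals Receiver 1 38.2, Receiver 2 42.2, Receiver 3 23.1 → max 42.2 km
Only Point C has all residuals ≈ 0.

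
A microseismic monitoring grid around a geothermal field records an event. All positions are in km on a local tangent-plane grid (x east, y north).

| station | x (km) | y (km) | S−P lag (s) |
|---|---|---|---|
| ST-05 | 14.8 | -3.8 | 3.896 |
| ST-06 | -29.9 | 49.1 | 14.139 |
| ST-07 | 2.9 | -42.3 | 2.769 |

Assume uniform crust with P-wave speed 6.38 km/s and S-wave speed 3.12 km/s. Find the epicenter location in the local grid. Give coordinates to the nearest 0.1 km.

x ≈ 10.5 km, y ≈ -27.2 km

Distance from S−P lag: d = Δt · v_P v_S / (v_P − v_S) = Δt · (6.38·3.12)/(6.38−3.12) ≈ 6.1060·Δt.
So d_ST-05 = 23.79, d_ST-06 = 86.33, d_ST-07 = 16.91 km.
Circle about each station: (x − 14.8)² + (y + 3.8)² = 23.79²; (x + 29.9)² + (y − 49.1)² = 86.33²; (x − 2.9)² + (y + 42.3)² = 16.91².
Subtracting the ST-05 equation from the ST-06 and ST-07 equations removes the quadratic terms:
-89.4 x + 105.8 y = -3815.56
-23.8 x − 77.0 y = 1844.24
Solving the 2×2 system: x ≈ 10.5, y ≈ -27.2 km.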